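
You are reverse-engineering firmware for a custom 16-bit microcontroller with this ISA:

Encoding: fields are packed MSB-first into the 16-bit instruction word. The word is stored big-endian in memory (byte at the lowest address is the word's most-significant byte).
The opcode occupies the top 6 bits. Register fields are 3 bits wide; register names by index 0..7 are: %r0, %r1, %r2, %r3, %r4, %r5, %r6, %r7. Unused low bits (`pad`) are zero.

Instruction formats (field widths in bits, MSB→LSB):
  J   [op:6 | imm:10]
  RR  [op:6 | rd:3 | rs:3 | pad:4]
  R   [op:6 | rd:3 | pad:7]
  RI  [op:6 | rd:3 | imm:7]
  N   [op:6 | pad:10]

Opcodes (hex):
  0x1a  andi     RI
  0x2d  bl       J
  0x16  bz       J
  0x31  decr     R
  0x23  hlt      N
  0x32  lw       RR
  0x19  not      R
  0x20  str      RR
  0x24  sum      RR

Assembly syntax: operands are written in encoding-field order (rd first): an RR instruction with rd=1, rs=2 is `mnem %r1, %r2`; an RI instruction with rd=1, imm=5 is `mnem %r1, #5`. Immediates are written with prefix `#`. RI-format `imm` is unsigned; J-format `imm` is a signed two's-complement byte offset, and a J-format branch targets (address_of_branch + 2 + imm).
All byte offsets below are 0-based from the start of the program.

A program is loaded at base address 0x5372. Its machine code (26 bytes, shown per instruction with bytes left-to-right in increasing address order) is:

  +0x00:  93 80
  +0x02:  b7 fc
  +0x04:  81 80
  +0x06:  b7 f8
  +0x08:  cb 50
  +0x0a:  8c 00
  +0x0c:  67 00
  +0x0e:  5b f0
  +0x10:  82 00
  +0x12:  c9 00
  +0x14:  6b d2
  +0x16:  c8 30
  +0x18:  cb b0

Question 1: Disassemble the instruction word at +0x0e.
[0e] 5b f0 → 0x5bf0
  op=0x5bf0>>10=0x16 ⇒ bz (J)
  imm@[9:0]=0x3f0 (s10→-16) ⇒ #-16

bz #-16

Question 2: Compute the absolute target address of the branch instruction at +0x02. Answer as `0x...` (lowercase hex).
off 0x02: read b7 fc as big → 0xb7fc
  opcode bits[15:10]=0x2d: bl/J
  imm@[9:0]=0x3fc (s10→-4) ⇒ #-4
  target = base 0x5372 + off 0x02 + 2 + imm -4 = 0x5372

0x5372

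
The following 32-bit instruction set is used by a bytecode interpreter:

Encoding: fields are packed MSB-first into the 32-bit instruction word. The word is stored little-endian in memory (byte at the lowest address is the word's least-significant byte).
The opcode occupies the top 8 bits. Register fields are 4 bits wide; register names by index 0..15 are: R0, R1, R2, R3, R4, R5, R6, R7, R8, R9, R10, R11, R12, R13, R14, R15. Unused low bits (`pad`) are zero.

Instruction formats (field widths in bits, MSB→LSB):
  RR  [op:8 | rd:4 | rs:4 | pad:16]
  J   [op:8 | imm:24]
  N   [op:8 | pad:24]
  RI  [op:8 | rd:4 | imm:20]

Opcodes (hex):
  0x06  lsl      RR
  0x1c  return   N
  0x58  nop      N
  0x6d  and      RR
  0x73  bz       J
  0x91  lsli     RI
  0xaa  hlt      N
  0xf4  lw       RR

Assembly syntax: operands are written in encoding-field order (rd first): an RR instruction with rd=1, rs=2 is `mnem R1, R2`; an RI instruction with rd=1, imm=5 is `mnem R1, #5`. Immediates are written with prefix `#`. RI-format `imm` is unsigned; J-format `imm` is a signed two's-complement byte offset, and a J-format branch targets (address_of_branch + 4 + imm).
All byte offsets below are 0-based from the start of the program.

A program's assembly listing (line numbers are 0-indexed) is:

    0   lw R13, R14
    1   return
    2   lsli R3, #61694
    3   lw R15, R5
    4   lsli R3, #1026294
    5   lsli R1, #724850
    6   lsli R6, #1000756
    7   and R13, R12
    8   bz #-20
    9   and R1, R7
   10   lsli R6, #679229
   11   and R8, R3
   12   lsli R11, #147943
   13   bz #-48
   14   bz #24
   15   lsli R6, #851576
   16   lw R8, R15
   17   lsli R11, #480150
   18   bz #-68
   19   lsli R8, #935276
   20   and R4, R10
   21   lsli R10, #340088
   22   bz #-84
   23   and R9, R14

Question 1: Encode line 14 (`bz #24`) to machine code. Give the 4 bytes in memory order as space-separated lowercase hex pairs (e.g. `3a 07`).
18 00 00 73

line 14 (bz): pack op=0x73:8|imm=24:24 = 0x73000018; little→ 18 00 00 73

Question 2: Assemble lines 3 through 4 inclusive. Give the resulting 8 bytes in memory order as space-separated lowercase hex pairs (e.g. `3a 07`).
L3: lw op=0xf4:8|rd=15:4|rs=5:4|pad=0:16 ⇒ 0xf4f50000 ⇒ little 00 00 f5 f4
L4: lsli op=0x91:8|rd=3:4|imm=1026294:20 ⇒ 0x913fa8f6 ⇒ little f6 a8 3f 91

00 00 f5 f4 f6 a8 3f 91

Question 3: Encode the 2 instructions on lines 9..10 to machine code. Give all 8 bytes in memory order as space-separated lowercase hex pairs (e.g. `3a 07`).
00 00 17 6d 3d 5d 6a 91

line 9 (and): pack op=0x6d:8|rd=1:4|rs=7:4|pad=0:16 = 0x6d170000; little→ 00 00 17 6d
line 10 (lsli): pack op=0x91:8|rd=6:4|imm=679229:20 = 0x916a5d3d; little→ 3d 5d 6a 91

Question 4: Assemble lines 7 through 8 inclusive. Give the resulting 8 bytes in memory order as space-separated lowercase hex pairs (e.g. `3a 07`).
00 00 dc 6d ec ff ff 73

7. and fields op=0x6d:8|rd=13:4|rs=12:4|pad=0:16 → word 6ddc0000h → 00 00 dc 6d
8. bz fields op=0x73:8|imm=-20:24 → word 73ffffech → ec ff ff 73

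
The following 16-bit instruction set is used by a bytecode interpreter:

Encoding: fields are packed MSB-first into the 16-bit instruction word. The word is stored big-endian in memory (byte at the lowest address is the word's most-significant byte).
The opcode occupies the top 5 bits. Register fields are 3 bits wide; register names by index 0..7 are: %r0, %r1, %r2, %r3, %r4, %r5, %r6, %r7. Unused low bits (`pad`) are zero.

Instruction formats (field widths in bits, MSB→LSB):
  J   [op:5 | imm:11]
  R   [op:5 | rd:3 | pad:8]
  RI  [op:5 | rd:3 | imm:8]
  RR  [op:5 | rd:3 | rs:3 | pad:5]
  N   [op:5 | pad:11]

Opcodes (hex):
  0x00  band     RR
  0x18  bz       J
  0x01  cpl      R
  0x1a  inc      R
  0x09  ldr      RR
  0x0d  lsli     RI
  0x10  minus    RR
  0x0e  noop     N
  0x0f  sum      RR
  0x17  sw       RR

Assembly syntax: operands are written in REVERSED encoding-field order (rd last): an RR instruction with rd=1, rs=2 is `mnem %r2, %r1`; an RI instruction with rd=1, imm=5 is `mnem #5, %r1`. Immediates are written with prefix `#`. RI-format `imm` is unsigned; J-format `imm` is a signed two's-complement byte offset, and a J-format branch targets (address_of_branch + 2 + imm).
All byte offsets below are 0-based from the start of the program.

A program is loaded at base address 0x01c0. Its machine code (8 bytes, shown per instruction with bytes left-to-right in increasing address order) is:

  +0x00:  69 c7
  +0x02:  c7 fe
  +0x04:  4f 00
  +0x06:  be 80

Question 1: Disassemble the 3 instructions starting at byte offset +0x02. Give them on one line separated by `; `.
+0x02: c7 fe ⇒ word 0xc7fe (big)
  opcode bits[15:11]=0x18: bz/J
  imm: (w>>0)&0x7ff=0x7fe (s11→-2) → #-2
+0x04: 4f 00 ⇒ word 0x4f00 (big)
  opcode bits[15:11]=0x9: ldr/RR
  rd: (w>>8)&0x7=0x7 → %r7
  rs: (w>>5)&0x7=0x0 → %r0
+0x06: be 80 ⇒ word 0xbe80 (big)
  opcode bits[15:11]=0x17: sw/RR
  rd: (w>>8)&0x7=0x6 → %r6
  rs: (w>>5)&0x7=0x4 → %r4

bz #-2; ldr %r0, %r7; sw %r4, %r6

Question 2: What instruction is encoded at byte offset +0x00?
@+00  big-endian(69 c7) = 0x69c7
  opcode bits[15:11]=0xd: lsli/RI
  rd@[10:8]=0x1 ⇒ %r1
  imm@[7:0]=0xc7 ⇒ #199

lsli #199, %r1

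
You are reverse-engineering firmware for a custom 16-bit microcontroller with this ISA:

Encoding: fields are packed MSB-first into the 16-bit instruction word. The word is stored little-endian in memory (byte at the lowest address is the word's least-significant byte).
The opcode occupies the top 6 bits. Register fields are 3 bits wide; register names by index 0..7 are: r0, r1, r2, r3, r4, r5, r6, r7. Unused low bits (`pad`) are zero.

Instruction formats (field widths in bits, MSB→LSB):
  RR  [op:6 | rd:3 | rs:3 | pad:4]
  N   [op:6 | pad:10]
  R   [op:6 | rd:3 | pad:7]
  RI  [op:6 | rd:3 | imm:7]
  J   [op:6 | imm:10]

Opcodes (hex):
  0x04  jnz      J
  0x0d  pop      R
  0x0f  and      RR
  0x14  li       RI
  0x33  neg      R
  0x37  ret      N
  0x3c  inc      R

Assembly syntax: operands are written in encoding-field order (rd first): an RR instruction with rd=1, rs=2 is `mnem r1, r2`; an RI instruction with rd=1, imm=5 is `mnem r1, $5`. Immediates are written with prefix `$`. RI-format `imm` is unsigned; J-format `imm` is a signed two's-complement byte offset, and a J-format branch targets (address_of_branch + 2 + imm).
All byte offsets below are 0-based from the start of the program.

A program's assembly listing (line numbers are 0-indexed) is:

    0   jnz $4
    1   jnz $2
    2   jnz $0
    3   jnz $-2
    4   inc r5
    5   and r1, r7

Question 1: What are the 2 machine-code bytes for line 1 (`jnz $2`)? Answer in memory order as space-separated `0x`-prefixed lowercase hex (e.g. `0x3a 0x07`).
0x02 0x10

L1: jnz op=0x4:6|imm=2:10 ⇒ 0x1002 ⇒ little 02 10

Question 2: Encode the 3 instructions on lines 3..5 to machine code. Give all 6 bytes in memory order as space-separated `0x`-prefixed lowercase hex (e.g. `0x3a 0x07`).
line 3 (jnz): pack op=0x4:6|imm=-2:10 = 0x13fe; little→ fe 13
line 4 (inc): pack op=0x3c:6|rd=5:3|pad=0:7 = 0xf280; little→ 80 f2
line 5 (and): pack op=0xf:6|rd=1:3|rs=7:3|pad=0:4 = 0x3cf0; little→ f0 3c

0xfe 0x13 0x80 0xf2 0xf0 0x3c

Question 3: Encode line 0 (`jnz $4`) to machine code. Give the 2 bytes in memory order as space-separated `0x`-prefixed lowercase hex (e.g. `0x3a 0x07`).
0. jnz fields op=0x4:6|imm=4:10 → word 1004h → 04 10

0x04 0x10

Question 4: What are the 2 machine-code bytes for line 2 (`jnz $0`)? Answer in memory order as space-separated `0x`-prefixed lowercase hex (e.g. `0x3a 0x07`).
0x00 0x10

line 2 (jnz): pack op=0x4:6|imm=0:10 = 0x1000; little→ 00 10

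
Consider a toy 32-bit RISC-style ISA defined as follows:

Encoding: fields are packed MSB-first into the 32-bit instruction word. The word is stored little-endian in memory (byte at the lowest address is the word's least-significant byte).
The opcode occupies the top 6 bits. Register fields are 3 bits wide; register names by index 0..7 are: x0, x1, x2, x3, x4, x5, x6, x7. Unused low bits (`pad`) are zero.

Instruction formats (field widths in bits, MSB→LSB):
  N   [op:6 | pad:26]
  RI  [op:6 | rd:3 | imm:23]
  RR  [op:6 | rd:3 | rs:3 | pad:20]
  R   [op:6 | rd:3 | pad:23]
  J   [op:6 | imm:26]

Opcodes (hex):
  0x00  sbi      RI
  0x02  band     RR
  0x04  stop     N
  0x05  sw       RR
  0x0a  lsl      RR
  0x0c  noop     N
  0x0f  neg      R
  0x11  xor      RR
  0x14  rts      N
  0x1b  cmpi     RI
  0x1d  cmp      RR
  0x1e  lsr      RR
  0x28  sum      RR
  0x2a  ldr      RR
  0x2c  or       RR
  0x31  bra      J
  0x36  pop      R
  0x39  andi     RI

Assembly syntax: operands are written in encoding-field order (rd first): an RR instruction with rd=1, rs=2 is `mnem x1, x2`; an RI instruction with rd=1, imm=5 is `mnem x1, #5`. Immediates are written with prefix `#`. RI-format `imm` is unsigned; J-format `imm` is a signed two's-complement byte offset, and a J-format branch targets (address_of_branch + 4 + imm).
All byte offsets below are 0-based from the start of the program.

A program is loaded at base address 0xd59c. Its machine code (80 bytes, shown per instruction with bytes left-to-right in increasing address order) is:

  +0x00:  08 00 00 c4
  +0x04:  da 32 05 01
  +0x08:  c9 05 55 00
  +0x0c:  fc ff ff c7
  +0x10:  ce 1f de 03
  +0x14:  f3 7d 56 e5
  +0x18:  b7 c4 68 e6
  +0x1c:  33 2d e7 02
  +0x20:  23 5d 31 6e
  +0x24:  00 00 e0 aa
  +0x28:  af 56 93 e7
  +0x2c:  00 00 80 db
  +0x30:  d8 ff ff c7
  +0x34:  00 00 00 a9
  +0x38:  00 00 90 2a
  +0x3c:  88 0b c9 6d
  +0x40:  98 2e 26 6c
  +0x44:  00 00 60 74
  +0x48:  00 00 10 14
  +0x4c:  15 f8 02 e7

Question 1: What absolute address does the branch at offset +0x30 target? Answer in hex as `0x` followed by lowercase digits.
+0x30: d8 ff ff c7 ⇒ word 0xc7ffffd8 (little)
  opcode bits[31:26]=0x31: bra/J
  imm: (w>>0)&0x3ffffff=0x3ffffd8 (s26→-40) → #-40
  target = base 0xd59c + off 0x30 + 4 + imm -40 = 0xd5a8

0xd5a8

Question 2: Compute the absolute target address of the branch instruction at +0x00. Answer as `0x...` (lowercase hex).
0xd5a8

+0x00: 08 00 00 c4 ⇒ word 0xc4000008 (little)
  op=0xc4000008>>26=0x31 ⇒ bra (J)
  imm@[25:0]=0x8 ⇒ #8
  target = base 0xd59c + off 0x00 + 4 + imm 8 = 0xd5a8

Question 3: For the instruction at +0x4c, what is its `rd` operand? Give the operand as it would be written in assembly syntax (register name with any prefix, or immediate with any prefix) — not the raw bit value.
x6

+0x4c: 15 f8 02 e7 ⇒ word 0xe702f815 (little)
  opcode bits[31:26]=0x39: andi/RI
  rd: (w>>23)&0x7=0x6 → x6
  imm: (w>>0)&0x7fffff=0x2f815 → #194581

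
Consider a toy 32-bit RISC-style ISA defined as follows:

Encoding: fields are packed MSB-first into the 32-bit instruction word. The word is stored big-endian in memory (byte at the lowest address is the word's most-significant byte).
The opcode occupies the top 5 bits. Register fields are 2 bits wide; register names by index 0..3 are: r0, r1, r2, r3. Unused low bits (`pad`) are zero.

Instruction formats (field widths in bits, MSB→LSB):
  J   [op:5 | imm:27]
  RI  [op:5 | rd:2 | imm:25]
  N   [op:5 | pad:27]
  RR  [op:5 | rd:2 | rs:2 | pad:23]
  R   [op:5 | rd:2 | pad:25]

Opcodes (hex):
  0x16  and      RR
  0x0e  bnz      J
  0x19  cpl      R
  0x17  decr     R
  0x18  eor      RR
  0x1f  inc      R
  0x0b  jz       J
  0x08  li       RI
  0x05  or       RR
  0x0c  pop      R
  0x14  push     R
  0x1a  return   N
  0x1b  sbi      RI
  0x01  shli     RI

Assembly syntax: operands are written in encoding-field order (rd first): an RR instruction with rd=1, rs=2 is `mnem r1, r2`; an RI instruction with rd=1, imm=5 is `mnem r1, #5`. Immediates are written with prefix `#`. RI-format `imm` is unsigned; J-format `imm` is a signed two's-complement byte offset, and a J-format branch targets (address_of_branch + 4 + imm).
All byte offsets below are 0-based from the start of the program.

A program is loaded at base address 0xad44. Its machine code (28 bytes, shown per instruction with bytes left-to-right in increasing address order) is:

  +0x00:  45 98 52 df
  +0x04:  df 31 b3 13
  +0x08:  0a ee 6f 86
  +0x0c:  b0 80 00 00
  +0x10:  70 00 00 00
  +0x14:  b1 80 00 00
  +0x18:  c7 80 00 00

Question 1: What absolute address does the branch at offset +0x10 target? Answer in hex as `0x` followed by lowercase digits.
off 0x10: read 70 00 00 00 as big → 0x70000000
  op=0x70000000>>27=0xe ⇒ bnz (J)
  imm: (w>>0)&0x7ffffff=0x0 → #0
  target = base 0xad44 + off 0x10 + 4 + imm 0 = 0xad58

0xad58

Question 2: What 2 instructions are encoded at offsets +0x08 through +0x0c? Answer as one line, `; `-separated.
shli r1, #15626118; and r0, r1

+0x08: 0a ee 6f 86 ⇒ word 0x0aee6f86 (big)
  op=0x0aee6f86>>27=0x1 ⇒ shli (RI)
  rd: (w>>25)&0x3=0x1 → r1
  imm: (w>>0)&0x1ffffff=0xee6f86 → #15626118
+0x0c: b0 80 00 00 ⇒ word 0xb0800000 (big)
  op=0xb0800000>>27=0x16 ⇒ and (RR)
  rd: (w>>25)&0x3=0x0 → r0
  rs: (w>>23)&0x3=0x1 → r1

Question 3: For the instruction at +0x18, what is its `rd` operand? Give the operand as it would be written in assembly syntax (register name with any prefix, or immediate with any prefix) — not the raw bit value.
+0x18: c7 80 00 00 ⇒ word 0xc7800000 (big)
  op=0xc7800000>>27=0x18 ⇒ eor (RR)
  [26:25] rd=3 = r3
  [24:23] rs=3 = r3

r3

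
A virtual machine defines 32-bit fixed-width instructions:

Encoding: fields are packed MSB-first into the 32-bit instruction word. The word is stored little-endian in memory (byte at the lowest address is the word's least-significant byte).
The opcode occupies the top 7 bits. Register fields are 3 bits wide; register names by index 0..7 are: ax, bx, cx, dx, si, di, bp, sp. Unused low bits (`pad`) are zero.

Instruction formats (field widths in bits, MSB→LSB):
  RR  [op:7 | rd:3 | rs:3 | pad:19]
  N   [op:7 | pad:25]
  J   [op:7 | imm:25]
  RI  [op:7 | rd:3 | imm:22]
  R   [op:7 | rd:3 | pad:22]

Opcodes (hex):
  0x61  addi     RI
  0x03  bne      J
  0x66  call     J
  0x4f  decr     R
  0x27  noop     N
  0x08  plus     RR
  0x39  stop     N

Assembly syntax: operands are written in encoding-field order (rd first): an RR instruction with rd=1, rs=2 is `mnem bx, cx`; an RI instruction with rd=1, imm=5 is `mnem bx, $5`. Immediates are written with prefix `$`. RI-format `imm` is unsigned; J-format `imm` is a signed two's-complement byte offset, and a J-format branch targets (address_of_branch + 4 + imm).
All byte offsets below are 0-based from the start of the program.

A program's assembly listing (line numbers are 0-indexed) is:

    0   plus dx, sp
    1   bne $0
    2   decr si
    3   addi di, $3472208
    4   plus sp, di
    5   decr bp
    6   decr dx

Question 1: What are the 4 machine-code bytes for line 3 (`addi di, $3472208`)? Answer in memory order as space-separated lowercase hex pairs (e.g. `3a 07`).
L3: addi op=0x61:7|rd=5:3|imm=3472208:22 ⇒ 0xc374fb50 ⇒ little 50 fb 74 c3

50 fb 74 c3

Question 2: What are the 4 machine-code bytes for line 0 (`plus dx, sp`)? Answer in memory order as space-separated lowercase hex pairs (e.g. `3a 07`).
00 00 f8 10

L0: plus op=0x8:7|rd=3:3|rs=7:3|pad=0:19 ⇒ 0x10f80000 ⇒ little 00 00 f8 10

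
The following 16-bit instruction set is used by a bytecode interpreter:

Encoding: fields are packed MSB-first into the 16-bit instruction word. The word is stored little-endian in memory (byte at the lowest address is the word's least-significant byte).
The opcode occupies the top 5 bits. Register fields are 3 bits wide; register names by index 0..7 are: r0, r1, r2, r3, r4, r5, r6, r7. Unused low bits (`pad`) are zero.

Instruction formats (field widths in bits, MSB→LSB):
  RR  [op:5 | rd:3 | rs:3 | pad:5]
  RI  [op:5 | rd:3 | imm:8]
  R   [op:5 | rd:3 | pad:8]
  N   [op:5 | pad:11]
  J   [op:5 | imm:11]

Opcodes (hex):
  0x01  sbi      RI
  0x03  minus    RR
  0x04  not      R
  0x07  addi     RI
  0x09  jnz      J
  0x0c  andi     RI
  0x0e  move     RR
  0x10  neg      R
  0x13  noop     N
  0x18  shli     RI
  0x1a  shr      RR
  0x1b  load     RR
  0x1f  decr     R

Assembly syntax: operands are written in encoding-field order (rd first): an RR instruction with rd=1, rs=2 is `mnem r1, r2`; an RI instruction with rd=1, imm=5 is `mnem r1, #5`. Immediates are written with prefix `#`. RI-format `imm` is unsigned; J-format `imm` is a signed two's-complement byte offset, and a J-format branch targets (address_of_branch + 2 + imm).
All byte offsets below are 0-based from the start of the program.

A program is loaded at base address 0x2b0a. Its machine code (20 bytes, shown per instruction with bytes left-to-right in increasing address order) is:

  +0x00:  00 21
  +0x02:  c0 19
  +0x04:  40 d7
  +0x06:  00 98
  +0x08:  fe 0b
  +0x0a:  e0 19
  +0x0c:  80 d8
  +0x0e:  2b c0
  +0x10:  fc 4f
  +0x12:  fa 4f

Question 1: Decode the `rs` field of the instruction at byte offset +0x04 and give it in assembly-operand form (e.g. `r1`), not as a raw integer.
off 0x04: read 40 d7 as little → 0xd740
  opcode bits[15:11]=0x1a: shr/RR
  rd@[10:8]=0x7 ⇒ r7
  rs@[7:5]=0x2 ⇒ r2

r2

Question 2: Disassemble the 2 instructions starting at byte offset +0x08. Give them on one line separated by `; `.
sbi r3, #254; minus r1, r7

@+08  little-endian(fe 0b) = 0x0bfe
  op=0x0bfe>>11=0x1 ⇒ sbi (RI)
  rd@[10:8]=0x3 ⇒ r3
  imm@[7:0]=0xfe ⇒ #254
@+0a  little-endian(e0 19) = 0x19e0
  op=0x19e0>>11=0x3 ⇒ minus (RR)
  rd@[10:8]=0x1 ⇒ r1
  rs@[7:5]=0x7 ⇒ r7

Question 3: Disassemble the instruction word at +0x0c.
load r0, r4

+0x0c: 80 d8 ⇒ word 0xd880 (little)
  top 5b → 0x1b → load [RR]
  [10:8] rd=0 = r0
  [7:5] rs=4 = r4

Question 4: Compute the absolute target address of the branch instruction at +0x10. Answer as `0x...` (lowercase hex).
0x2b18

+0x10: fc 4f ⇒ word 0x4ffc (little)
  opcode bits[15:11]=0x9: jnz/J
  imm@[10:0]=0x7fc (s11→-4) ⇒ #-4
  target = base 0x2b0a + off 0x10 + 2 + imm -4 = 0x2b18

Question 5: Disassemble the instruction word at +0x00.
not r1

@+00  little-endian(00 21) = 0x2100
  opcode bits[15:11]=0x4: not/R
  rd@[10:8]=0x1 ⇒ r1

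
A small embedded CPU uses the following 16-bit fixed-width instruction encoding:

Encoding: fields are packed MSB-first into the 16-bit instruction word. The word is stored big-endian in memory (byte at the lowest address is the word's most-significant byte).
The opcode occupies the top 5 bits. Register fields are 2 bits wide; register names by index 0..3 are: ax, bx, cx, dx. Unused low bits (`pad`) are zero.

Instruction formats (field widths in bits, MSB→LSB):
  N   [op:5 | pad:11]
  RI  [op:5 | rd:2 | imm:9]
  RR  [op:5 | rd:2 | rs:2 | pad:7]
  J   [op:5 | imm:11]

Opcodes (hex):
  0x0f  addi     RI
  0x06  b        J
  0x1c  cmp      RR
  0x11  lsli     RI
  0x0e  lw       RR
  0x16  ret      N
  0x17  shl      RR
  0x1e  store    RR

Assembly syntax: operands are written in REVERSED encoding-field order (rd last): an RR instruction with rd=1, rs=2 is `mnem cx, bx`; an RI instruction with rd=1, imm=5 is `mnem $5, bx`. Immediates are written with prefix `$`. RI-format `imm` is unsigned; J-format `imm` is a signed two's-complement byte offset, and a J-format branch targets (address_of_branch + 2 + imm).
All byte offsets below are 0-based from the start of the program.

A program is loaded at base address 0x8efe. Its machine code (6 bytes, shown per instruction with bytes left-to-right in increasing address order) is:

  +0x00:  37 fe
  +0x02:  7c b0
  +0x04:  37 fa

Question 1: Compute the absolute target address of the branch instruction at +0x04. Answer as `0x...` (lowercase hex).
@+04  big-endian(37 fa) = 0x37fa
  opcode bits[15:11]=0x6: b/J
  imm: (w>>0)&0x7ff=0x7fa (s11→-6) → $-6
  target = base 0x8efe + off 0x04 + 2 + imm -6 = 0x8efe

0x8efe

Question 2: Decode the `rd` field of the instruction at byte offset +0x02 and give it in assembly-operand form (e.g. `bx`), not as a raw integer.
off 0x02: read 7c b0 as big → 0x7cb0
  op=0x7cb0>>11=0xf ⇒ addi (RI)
  rd: (w>>9)&0x3=0x2 → cx
  imm: (w>>0)&0x1ff=0xb0 → $176

cx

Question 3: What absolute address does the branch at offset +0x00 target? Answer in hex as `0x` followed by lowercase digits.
0x8efe

+0x00: 37 fe ⇒ word 0x37fe (big)
  top 5b → 0x6 → b [J]
  imm@[10:0]=0x7fe (s11→-2) ⇒ $-2
  target = base 0x8efe + off 0x00 + 2 + imm -2 = 0x8efe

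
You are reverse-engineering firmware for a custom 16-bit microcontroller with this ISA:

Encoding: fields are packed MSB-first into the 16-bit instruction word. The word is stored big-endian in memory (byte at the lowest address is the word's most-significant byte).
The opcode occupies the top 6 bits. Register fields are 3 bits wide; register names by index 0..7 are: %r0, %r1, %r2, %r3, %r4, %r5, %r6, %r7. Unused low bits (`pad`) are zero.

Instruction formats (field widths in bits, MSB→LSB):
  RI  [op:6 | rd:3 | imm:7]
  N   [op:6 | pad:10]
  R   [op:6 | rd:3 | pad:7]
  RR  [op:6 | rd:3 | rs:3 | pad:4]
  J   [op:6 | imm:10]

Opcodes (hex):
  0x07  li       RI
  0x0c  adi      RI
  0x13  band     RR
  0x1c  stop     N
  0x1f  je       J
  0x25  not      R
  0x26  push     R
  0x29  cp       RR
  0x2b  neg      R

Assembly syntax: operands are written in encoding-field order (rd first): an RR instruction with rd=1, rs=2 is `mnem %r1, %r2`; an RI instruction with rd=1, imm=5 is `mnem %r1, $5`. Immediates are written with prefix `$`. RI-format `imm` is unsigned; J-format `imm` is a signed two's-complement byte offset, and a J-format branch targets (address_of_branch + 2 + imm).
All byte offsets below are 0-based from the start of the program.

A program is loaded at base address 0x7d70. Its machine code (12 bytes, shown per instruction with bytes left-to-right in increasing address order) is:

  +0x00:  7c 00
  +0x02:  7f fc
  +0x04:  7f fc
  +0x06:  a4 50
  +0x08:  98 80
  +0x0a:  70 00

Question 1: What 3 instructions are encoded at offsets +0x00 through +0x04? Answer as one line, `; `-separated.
@+00  big-endian(7c 00) = 0x7c00
  top 6b → 0x1f → je [J]
  imm@[9:0]=0x0 ⇒ $0
@+02  big-endian(7f fc) = 0x7ffc
  top 6b → 0x1f → je [J]
  imm@[9:0]=0x3fc (s10→-4) ⇒ $-4
@+04  big-endian(7f fc) = 0x7ffc
  top 6b → 0x1f → je [J]
  imm@[9:0]=0x3fc (s10→-4) ⇒ $-4

je $0; je $-4; je $-4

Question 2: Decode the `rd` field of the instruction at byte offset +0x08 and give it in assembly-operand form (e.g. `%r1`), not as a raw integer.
%r1

+0x08: 98 80 ⇒ word 0x9880 (big)
  op=0x9880>>10=0x26 ⇒ push (R)
  rd: (w>>7)&0x7=0x1 → %r1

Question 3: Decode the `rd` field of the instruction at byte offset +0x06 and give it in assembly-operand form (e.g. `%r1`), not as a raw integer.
%r0

@+06  big-endian(a4 50) = 0xa450
  top 6b → 0x29 → cp [RR]
  [9:7] rd=0 = %r0
  [6:4] rs=5 = %r5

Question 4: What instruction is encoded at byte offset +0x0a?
stop

[0a] 70 00 → 0x7000
  top 6b → 0x1c → stop [N]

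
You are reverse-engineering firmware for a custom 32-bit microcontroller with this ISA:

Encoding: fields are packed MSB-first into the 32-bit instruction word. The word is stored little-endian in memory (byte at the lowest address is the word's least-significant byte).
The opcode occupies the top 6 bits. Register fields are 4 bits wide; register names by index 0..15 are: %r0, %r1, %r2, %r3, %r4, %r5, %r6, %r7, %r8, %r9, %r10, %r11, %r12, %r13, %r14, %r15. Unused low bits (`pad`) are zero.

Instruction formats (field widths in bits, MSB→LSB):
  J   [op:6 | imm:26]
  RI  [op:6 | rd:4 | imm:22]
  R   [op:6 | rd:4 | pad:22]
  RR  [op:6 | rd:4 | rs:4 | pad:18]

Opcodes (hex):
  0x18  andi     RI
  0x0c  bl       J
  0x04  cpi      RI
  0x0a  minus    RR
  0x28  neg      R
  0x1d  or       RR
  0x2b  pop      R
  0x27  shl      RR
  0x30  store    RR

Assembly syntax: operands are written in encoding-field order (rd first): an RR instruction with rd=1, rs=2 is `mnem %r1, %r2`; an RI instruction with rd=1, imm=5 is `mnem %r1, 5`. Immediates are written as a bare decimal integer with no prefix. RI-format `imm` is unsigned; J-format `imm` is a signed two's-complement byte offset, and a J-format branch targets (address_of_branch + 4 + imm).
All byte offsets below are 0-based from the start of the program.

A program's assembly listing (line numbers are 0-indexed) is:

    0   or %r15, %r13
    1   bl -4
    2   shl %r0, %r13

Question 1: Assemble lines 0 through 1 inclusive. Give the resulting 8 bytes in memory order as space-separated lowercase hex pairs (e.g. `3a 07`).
00 00 f4 77 fc ff ff 33

0. or fields op=0x1d:6|rd=15:4|rs=13:4|pad=0:18 → word 77f40000h → 00 00 f4 77
1. bl fields op=0xc:6|imm=-4:26 → word 33fffffch → fc ff ff 33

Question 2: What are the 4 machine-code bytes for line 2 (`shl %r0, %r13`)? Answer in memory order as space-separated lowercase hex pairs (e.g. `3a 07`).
2. shl fields op=0x27:6|rd=0:4|rs=13:4|pad=0:18 → word 9c340000h → 00 00 34 9c

00 00 34 9c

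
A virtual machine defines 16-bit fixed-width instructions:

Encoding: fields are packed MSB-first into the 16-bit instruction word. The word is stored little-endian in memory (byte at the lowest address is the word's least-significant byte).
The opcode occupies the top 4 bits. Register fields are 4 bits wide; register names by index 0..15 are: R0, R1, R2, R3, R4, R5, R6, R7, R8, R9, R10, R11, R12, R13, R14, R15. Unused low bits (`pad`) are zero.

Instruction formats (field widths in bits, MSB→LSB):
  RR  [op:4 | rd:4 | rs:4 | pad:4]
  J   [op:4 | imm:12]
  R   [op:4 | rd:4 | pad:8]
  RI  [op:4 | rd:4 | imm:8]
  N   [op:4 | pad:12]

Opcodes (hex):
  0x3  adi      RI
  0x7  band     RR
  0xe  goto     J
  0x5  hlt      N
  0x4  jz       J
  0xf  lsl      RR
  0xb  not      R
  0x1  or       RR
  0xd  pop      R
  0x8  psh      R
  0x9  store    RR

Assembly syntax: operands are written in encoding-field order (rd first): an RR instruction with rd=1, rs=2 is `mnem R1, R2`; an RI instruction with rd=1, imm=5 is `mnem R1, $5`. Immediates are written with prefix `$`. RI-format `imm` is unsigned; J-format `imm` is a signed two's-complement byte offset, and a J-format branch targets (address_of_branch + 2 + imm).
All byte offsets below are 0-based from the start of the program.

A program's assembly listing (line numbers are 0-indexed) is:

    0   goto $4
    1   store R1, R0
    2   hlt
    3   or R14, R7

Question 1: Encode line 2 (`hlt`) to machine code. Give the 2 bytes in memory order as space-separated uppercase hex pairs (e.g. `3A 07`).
line 2 (hlt): pack op=0x5:4|pad=0:12 = 0x5000; little→ 00 50

00 50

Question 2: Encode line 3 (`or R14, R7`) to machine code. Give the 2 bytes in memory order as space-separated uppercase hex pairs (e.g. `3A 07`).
3. or fields op=0x1:4|rd=14:4|rs=7:4|pad=0:4 → word 1e70h → 70 1e

70 1E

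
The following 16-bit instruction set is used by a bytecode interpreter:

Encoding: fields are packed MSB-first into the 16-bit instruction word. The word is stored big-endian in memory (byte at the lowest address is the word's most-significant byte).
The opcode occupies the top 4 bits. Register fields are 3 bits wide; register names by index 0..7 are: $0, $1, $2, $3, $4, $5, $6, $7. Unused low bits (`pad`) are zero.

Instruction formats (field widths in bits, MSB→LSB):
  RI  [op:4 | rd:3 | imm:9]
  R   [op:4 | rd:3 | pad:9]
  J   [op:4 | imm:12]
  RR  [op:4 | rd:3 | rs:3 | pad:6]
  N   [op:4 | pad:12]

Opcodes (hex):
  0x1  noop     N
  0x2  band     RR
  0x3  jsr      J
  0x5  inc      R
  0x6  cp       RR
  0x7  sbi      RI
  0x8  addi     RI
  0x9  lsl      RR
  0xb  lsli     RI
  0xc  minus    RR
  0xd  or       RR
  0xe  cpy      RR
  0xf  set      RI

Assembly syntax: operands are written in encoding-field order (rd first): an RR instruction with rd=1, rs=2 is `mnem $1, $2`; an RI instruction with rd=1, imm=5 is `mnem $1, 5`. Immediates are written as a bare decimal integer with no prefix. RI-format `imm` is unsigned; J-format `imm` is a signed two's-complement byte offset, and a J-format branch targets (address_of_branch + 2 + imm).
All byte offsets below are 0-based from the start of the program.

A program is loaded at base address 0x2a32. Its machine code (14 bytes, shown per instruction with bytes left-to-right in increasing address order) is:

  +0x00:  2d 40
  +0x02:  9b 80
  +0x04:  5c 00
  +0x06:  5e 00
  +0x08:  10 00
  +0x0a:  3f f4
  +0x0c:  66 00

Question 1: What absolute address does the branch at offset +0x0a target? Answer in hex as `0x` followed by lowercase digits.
[0a] 3f f4 → 0x3ff4
  op=0x3ff4>>12=0x3 ⇒ jsr (J)
  imm@[11:0]=0xff4 (s12→-12) ⇒ -12
  target = base 0x2a32 + off 0x0a + 2 + imm -12 = 0x2a32

0x2a32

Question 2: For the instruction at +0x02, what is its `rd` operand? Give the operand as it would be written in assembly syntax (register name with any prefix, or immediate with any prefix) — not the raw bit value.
@+02  big-endian(9b 80) = 0x9b80
  op=0x9b80>>12=0x9 ⇒ lsl (RR)
  rd: (w>>9)&0x7=0x5 → $5
  rs: (w>>6)&0x7=0x6 → $6

$5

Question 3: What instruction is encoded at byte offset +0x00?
band $6, $5

[00] 2d 40 → 0x2d40
  top 4b → 0x2 → band [RR]
  rd@[11:9]=0x6 ⇒ $6
  rs@[8:6]=0x5 ⇒ $5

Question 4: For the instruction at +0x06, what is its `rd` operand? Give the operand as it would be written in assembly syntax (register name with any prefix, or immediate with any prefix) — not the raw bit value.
$7

[06] 5e 00 → 0x5e00
  op=0x5e00>>12=0x5 ⇒ inc (R)
  rd: (w>>9)&0x7=0x7 → $7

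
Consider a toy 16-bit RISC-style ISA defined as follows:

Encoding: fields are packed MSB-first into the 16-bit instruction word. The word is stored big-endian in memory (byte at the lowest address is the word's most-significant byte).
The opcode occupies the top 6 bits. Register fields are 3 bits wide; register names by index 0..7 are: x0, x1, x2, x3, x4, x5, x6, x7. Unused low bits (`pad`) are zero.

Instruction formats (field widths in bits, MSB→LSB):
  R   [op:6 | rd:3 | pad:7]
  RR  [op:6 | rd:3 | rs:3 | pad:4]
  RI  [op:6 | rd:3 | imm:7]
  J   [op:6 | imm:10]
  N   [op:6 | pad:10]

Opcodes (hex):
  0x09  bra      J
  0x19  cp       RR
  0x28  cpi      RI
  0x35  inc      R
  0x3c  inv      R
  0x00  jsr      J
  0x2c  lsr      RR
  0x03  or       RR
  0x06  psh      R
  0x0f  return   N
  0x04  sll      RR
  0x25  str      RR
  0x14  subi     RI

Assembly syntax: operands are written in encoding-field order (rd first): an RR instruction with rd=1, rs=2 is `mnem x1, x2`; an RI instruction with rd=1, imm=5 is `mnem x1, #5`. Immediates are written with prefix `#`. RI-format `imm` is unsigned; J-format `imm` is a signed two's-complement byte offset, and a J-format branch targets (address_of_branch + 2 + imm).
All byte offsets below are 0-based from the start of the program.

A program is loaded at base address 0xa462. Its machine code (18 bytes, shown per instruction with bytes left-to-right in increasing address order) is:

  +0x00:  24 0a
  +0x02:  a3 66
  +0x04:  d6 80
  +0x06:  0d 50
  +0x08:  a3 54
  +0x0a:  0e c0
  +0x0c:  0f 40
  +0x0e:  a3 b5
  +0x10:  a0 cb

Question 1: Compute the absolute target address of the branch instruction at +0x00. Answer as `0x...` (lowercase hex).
@+00  big-endian(24 0a) = 0x240a
  top 6b → 0x9 → bra [J]
  imm@[9:0]=0xa ⇒ #10
  target = base 0xa462 + off 0x00 + 2 + imm 10 = 0xa46e

0xa46e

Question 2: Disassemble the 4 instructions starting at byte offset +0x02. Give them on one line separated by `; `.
[02] a3 66 → 0xa366
  top 6b → 0x28 → cpi [RI]
  rd: (w>>7)&0x7=0x6 → x6
  imm: (w>>0)&0x7f=0x66 → #102
[04] d6 80 → 0xd680
  top 6b → 0x35 → inc [R]
  rd: (w>>7)&0x7=0x5 → x5
[06] 0d 50 → 0x0d50
  top 6b → 0x3 → or [RR]
  rd: (w>>7)&0x7=0x2 → x2
  rs: (w>>4)&0x7=0x5 → x5
[08] a3 54 → 0xa354
  top 6b → 0x28 → cpi [RI]
  rd: (w>>7)&0x7=0x6 → x6
  imm: (w>>0)&0x7f=0x54 → #84

cpi x6, #102; inc x5; or x2, x5; cpi x6, #84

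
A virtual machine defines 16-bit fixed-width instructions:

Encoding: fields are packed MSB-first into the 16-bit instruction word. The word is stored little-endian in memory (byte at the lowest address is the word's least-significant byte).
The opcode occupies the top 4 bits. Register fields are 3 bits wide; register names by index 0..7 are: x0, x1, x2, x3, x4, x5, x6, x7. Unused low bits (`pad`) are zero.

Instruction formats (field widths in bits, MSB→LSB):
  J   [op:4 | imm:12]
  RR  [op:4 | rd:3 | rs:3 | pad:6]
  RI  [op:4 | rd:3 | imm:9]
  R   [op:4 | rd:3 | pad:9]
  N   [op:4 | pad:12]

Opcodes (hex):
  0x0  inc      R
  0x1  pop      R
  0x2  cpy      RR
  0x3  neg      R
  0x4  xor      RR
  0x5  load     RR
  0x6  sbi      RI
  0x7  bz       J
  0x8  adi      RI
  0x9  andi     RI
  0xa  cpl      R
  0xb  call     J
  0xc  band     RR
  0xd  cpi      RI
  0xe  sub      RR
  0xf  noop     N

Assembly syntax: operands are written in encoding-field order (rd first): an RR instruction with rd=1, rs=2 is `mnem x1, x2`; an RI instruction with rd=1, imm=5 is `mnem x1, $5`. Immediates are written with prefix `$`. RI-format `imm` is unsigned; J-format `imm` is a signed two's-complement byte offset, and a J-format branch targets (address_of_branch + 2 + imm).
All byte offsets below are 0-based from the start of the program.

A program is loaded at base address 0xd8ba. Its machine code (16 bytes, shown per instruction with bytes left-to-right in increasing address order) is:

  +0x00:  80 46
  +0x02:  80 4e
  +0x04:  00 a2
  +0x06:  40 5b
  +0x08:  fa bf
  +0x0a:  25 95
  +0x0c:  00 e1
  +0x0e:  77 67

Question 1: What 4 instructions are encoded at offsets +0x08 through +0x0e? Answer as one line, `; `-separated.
[08] fa bf → 0xbffa
  top 4b → 0xb → call [J]
  [11:0] imm=4090 (s12→-6) = $-6
[0a] 25 95 → 0x9525
  top 4b → 0x9 → andi [RI]
  [11:9] rd=2 = x2
  [8:0] imm=293 = $293
[0c] 00 e1 → 0xe100
  top 4b → 0xe → sub [RR]
  [11:9] rd=0 = x0
  [8:6] rs=4 = x4
[0e] 77 67 → 0x6777
  top 4b → 0x6 → sbi [RI]
  [11:9] rd=3 = x3
  [8:0] imm=375 = $375

call $-6; andi x2, $293; sub x0, x4; sbi x3, $375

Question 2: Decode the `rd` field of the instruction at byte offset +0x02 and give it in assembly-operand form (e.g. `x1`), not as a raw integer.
x7

+0x02: 80 4e ⇒ word 0x4e80 (little)
  opcode bits[15:12]=0x4: xor/RR
  rd: (w>>9)&0x7=0x7 → x7
  rs: (w>>6)&0x7=0x2 → x2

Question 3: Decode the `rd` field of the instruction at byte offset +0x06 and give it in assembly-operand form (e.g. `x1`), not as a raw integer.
@+06  little-endian(40 5b) = 0x5b40
  op=0x5b40>>12=0x5 ⇒ load (RR)
  [11:9] rd=5 = x5
  [8:6] rs=5 = x5

x5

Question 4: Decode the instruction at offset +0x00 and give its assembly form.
xor x3, x2

off 0x00: read 80 46 as little → 0x4680
  top 4b → 0x4 → xor [RR]
  [11:9] rd=3 = x3
  [8:6] rs=2 = x2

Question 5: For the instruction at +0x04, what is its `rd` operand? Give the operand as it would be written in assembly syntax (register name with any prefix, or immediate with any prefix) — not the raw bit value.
x1

@+04  little-endian(00 a2) = 0xa200
  op=0xa200>>12=0xa ⇒ cpl (R)
  rd@[11:9]=0x1 ⇒ x1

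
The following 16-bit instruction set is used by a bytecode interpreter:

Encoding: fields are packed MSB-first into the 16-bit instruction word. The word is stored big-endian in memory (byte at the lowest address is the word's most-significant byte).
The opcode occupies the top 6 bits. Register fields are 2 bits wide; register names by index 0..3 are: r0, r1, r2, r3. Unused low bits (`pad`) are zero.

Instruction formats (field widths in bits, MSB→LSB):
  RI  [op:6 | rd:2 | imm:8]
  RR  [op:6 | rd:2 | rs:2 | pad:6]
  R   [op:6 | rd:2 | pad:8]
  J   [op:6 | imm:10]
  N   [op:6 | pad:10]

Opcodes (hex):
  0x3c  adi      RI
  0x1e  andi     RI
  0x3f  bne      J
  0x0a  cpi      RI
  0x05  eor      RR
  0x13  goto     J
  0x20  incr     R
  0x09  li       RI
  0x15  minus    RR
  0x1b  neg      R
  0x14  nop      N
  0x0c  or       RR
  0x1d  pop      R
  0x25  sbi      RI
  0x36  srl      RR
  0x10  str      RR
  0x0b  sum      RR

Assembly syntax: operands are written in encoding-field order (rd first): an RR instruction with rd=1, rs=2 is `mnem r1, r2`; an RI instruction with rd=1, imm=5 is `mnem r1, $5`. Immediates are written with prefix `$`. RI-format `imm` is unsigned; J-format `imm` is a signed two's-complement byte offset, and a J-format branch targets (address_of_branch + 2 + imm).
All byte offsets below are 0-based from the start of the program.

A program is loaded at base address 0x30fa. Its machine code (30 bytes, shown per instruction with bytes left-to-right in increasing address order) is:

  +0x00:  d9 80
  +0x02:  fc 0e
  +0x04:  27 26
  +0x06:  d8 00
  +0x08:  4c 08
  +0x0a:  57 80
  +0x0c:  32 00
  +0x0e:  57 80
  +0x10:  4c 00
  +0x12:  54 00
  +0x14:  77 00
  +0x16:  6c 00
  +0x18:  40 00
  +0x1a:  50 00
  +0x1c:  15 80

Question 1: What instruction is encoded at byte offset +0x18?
str r0, r0

+0x18: 40 00 ⇒ word 0x4000 (big)
  op=0x4000>>10=0x10 ⇒ str (RR)
  rd: (w>>8)&0x3=0x0 → r0
  rs: (w>>6)&0x3=0x0 → r0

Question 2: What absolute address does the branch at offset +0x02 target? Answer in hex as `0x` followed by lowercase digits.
0x310c

off 0x02: read fc 0e as big → 0xfc0e
  opcode bits[15:10]=0x3f: bne/J
  [9:0] imm=14 = $14
  target = base 0x30fa + off 0x02 + 2 + imm 14 = 0x310c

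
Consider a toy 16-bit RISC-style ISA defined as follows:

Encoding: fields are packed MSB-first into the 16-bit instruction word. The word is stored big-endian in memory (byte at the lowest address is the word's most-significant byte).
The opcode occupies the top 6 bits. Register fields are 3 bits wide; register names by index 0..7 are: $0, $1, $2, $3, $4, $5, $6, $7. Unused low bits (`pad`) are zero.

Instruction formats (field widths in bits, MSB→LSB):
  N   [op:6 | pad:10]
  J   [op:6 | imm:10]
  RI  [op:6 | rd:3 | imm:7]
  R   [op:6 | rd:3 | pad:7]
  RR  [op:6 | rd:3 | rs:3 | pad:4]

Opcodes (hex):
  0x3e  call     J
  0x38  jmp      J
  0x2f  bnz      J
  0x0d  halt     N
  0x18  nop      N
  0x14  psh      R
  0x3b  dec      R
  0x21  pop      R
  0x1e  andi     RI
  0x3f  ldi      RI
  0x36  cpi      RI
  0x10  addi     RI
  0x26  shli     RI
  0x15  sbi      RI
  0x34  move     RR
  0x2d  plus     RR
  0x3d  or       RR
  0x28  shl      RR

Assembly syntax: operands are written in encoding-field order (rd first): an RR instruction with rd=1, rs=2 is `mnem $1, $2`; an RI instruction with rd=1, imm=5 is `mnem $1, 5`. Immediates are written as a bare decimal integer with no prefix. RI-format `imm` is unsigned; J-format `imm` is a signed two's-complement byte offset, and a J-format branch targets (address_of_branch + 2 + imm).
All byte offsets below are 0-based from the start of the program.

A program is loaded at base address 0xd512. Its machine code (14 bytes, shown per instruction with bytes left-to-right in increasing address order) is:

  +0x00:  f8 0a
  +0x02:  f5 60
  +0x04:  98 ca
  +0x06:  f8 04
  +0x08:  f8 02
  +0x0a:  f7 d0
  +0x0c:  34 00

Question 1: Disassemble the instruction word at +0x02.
+0x02: f5 60 ⇒ word 0xf560 (big)
  op=0xf560>>10=0x3d ⇒ or (RR)
  rd: (w>>7)&0x7=0x2 → $2
  rs: (w>>4)&0x7=0x6 → $6

or $2, $6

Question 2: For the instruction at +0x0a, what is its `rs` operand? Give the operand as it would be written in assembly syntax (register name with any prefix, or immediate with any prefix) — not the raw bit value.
$5

+0x0a: f7 d0 ⇒ word 0xf7d0 (big)
  top 6b → 0x3d → or [RR]
  [9:7] rd=7 = $7
  [6:4] rs=5 = $5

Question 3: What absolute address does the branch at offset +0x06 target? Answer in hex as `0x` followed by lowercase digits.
0xd51e

@+06  big-endian(f8 04) = 0xf804
  opcode bits[15:10]=0x3e: call/J
  imm@[9:0]=0x4 ⇒ 4
  target = base 0xd512 + off 0x06 + 2 + imm 4 = 0xd51e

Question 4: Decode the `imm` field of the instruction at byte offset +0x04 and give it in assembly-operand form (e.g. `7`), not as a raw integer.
74

+0x04: 98 ca ⇒ word 0x98ca (big)
  top 6b → 0x26 → shli [RI]
  rd: (w>>7)&0x7=0x1 → $1
  imm: (w>>0)&0x7f=0x4a → 74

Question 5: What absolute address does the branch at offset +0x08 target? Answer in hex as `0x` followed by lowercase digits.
0xd51e

[08] f8 02 → 0xf802
  top 6b → 0x3e → call [J]
  imm@[9:0]=0x2 ⇒ 2
  target = base 0xd512 + off 0x08 + 2 + imm 2 = 0xd51e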